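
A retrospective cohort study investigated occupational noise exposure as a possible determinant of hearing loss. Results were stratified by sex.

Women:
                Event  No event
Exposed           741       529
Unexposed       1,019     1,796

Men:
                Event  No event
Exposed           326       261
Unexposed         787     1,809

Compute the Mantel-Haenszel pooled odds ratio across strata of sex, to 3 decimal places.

OR_MH = Σ(aᵢdᵢ/nᵢ) / Σ(bᵢcᵢ/nᵢ), where nᵢ is the stratum total.
Stratum 1 (Women): n = 4085; a·d/n = 741·1796/4085 = 325.7860; b·c/n = 529·1019/4085 = 131.9586
Stratum 2 (Men): n = 3183; a·d/n = 326·1809/3183 = 185.2762; b·c/n = 261·787/3183 = 64.5325
OR_MH = (325.7860 + 185.2762) / (131.9586 + 64.5325) = 511.0622 / 196.4911 = 2.60094

2.601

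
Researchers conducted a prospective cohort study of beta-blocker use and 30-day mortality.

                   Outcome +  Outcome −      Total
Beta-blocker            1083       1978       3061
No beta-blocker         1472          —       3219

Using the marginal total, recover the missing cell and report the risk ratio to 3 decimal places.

The missing cell is in the unexposed row: 3219 − 1472 = 1747.
So a = 1083, b = 1978, c = 1472, d = 1747.
RR = [a/(a+b)] / [c/(c+d)] = (1083/3061) / (1472/3219) = 0.35381/0.45728 = 0.77371

0.774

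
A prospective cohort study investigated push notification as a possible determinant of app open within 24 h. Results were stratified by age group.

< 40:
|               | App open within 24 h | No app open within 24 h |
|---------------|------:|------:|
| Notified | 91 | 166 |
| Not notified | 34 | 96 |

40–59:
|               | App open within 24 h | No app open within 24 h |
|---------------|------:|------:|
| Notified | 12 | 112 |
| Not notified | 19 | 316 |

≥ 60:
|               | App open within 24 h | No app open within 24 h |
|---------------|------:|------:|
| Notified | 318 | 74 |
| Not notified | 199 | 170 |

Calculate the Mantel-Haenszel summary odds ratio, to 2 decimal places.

OR_MH = Σ(aᵢdᵢ/nᵢ) / Σ(bᵢcᵢ/nᵢ), where nᵢ is the stratum total.
Stratum 1 (< 40): n = 387; a·d/n = 91·96/387 = 22.5736; b·c/n = 166·34/387 = 14.5840
Stratum 2 (40–59): n = 459; a·d/n = 12·316/459 = 8.2614; b·c/n = 112·19/459 = 4.6362
Stratum 3 (≥ 60): n = 761; a·d/n = 318·170/761 = 71.0381; b·c/n = 74·199/761 = 19.3509
OR_MH = (22.5736 + 8.2614 + 71.0381) / (14.5840 + 4.6362 + 19.3509) = 101.8732 / 38.5710 = 2.64119

2.64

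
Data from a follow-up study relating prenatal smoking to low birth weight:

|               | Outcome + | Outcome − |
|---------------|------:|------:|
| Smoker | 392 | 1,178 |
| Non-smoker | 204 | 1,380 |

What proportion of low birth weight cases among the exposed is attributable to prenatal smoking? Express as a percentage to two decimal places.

48.42

Cells: a = 392, b = 1178, c = 204, d = 1380.
Risk in exposed = 392/1570 = 0.24968; risk in unexposed = 204/1584 = 0.12879.
RR = 0.24968/0.12879 = 1.93870
AR% = (RR − 1)/RR × 100 = (1.93870 − 1)/1.93870 × 100 = 48.4191%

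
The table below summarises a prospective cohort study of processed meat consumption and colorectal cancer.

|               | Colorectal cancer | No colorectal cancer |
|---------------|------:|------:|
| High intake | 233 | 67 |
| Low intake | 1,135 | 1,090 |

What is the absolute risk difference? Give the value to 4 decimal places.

0.2666

Cells: a = 233, b = 67, c = 1135, d = 1090.
Risk in exposed = 233/300 = 0.776667; risk in unexposed = 1135/2225 = 0.510112.
Risk difference = 0.776667 − 0.510112 = 0.266554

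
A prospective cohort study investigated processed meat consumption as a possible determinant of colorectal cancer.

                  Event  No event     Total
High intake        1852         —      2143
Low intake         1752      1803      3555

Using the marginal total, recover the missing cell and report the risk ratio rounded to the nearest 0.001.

The missing cell is in the exposed row: 2143 − 1852 = 291.
So a = 1852, b = 291, c = 1752, d = 1803.
RR = [a/(a+b)] / [c/(c+d)] = (1852/2143) / (1752/3555) = 0.86421/0.49283 = 1.75357

1.754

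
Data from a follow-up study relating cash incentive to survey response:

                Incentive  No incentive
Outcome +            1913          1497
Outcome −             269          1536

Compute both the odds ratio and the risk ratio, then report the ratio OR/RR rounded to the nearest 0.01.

Reading the table with exposure as columns: a = 1913 (Incentive, case), b = 269 (Incentive, non-case), c = 1497 (No incentive, case), d = 1536.
OR = (1913·1536)/(269·1497) = 2938368/402693 = 7.29679
Risk in exposed = 1913/2182 = 0.87672; risk in unexposed = 1497/3033 = 0.49357; RR = 1.77628
OR/RR = 7.29679 / 1.77628 = 4.10791
The outcome is not rare, so the OR lies further from 1 than the RR.

4.11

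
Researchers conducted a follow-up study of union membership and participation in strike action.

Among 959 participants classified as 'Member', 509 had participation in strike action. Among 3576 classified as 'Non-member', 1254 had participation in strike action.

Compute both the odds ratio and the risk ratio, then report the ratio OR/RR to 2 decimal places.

From the description: a = 509, b = 450, c = 1254, d = 2322.
OR = (509·2322)/(450·1254) = 1181898/564300 = 2.09445
Risk in exposed = 509/959 = 0.53076; risk in unexposed = 1254/3576 = 0.35067; RR = 1.51356
OR/RR = 2.09445 / 1.51356 = 1.38379
The outcome is not rare, so the OR lies further from 1 than the RR.

1.38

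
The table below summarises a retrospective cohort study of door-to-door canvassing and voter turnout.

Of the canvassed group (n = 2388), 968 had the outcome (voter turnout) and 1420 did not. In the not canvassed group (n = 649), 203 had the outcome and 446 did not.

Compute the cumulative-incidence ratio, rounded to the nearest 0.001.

From the description: a = 968, b = 1420, c = 203, d = 446.
Risk in exposed = 968/2388 = 0.40536; risk in unexposed = 203/649 = 0.31279.
RR = 0.40536 / 0.31279 = 1.29595
The risk among the exposed is 1.30 times that among the unexposed.

1.296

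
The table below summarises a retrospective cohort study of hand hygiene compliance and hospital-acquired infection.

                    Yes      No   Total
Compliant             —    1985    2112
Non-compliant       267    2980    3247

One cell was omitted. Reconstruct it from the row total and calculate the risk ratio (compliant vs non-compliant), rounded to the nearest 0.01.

0.73

The missing cell is in the exposed row: 2112 − 1985 = 127.
So a = 127, b = 1985, c = 267, d = 2980.
RR = [a/(a+b)] / [c/(c+d)] = (127/2112) / (267/3247) = 0.06013/0.08223 = 0.73128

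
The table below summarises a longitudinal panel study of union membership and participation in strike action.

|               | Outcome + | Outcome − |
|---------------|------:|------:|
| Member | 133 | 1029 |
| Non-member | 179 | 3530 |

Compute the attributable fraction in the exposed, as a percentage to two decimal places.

Cells: a = 133, b = 1029, c = 179, d = 3530.
Risk in exposed = 133/1162 = 0.11446; risk in unexposed = 179/3709 = 0.04826.
RR = 0.11446/0.04826 = 2.37164
AR% = (RR − 1)/RR × 100 = (2.37164 − 1)/2.37164 × 100 = 57.8351%

57.84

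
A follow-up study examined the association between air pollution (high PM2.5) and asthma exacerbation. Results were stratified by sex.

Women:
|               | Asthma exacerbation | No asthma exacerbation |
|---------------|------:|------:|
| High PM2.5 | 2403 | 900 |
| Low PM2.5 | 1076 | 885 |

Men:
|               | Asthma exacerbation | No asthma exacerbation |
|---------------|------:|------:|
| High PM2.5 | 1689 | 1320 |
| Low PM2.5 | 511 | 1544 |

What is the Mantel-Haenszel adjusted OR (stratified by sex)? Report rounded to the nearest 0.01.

OR_MH = Σ(aᵢdᵢ/nᵢ) / Σ(bᵢcᵢ/nᵢ), where nᵢ is the stratum total.
Stratum 1 (Women): n = 5264; a·d/n = 2403·885/5264 = 403.9998; b·c/n = 900·1076/5264 = 183.9666
Stratum 2 (Men): n = 5064; a·d/n = 1689·1544/5064 = 514.9716; b·c/n = 1320·511/5064 = 133.1991
OR_MH = (403.9998 + 514.9716) / (183.9666 + 133.1991) = 918.9714 / 317.1656 = 2.89745

2.90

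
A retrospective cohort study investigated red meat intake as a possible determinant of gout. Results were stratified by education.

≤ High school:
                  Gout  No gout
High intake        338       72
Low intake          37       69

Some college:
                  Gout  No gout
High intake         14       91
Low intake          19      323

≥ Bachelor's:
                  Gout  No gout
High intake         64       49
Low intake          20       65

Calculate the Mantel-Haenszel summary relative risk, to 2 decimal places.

RR_MH = Σ(aᵢ·n₀ᵢ/nᵢ) / Σ(cᵢ·n₁ᵢ/nᵢ), with n₁ᵢ = aᵢ+bᵢ (exposed), n₀ᵢ = cᵢ+dᵢ (unexposed), nᵢ = n₁ᵢ+n₀ᵢ.
Stratum 1 (≤ High school): n₁ = 410, n₀ = 106, n = 516; a·n₀/n = 338·106/516 = 69.4341; c·n₁/n = 37·410/516 = 29.3992
Stratum 2 (Some college): n₁ = 105, n₀ = 342, n = 447; a·n₀/n = 14·342/447 = 10.7114; c·n₁/n = 19·105/447 = 4.4631
Stratum 3 (≥ Bachelor's): n₁ = 113, n₀ = 85, n = 198; a·n₀/n = 64·85/198 = 27.4747; c·n₁/n = 20·113/198 = 11.4141
RR_MH = (69.4341 + 10.7114 + 27.4747) / (29.3992 + 4.4631 + 11.4141) = 107.6203 / 45.2765 = 2.37696

2.38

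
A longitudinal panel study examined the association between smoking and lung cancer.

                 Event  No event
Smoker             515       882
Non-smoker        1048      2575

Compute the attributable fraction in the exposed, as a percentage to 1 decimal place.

21.5

Cells: a = 515, b = 882, c = 1048, d = 2575.
Risk in exposed = 515/1397 = 0.36865; risk in unexposed = 1048/3623 = 0.28926.
RR = 0.36865/0.28926 = 1.27444
AR% = (RR − 1)/RR × 100 = (1.27444 − 1)/1.27444 × 100 = 21.5339%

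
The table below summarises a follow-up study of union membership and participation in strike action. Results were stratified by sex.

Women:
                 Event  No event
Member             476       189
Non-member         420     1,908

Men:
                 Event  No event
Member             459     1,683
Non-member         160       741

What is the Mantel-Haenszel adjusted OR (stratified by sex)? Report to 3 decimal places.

OR_MH = Σ(aᵢdᵢ/nᵢ) / Σ(bᵢcᵢ/nᵢ), where nᵢ is the stratum total.
Stratum 1 (Women): n = 2993; a·d/n = 476·1908/2993 = 303.4440; b·c/n = 189·420/2993 = 26.5219
Stratum 2 (Men): n = 3043; a·d/n = 459·741/3043 = 111.7709; b·c/n = 1683·160/3043 = 88.4916
OR_MH = (303.4440 + 111.7709) / (26.5219 + 88.4916) = 415.2150 / 115.0135 = 3.61014

3.610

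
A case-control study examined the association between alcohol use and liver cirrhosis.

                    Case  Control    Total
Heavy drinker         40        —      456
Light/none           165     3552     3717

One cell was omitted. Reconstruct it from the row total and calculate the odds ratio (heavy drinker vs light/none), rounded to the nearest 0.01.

2.07

The missing cell is in the exposed row: 456 − 40 = 416.
So a = 40, b = 416, c = 165, d = 3552.
OR = (a·d)/(b·c) = (40 × 3552) / (416 × 165) = 142080 / 68640 = 2.06993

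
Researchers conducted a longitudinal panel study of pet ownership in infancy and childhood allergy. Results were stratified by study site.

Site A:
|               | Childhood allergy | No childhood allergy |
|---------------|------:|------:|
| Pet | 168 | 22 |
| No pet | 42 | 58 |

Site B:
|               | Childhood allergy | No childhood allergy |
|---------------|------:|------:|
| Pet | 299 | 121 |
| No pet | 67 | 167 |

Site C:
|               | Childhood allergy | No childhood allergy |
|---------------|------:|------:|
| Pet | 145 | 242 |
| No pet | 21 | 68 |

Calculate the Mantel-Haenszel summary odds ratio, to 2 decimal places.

OR_MH = Σ(aᵢdᵢ/nᵢ) / Σ(bᵢcᵢ/nᵢ), where nᵢ is the stratum total.
Stratum 1 (Site A): n = 290; a·d/n = 168·58/290 = 33.6000; b·c/n = 22·42/290 = 3.1862
Stratum 2 (Site B): n = 654; a·d/n = 299·167/654 = 76.3502; b·c/n = 121·67/654 = 12.3960
Stratum 3 (Site C): n = 476; a·d/n = 145·68/476 = 20.7143; b·c/n = 242·21/476 = 10.6765
OR_MH = (33.6000 + 76.3502 + 20.7143) / (3.1862 + 12.3960 + 10.6765) = 130.6644 / 26.2587 = 4.97604

4.98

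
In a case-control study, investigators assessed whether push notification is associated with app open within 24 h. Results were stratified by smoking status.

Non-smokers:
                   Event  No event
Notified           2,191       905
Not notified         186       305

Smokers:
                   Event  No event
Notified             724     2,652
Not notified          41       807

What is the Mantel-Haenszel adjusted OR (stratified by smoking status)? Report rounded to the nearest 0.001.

OR_MH = Σ(aᵢdᵢ/nᵢ) / Σ(bᵢcᵢ/nᵢ), where nᵢ is the stratum total.
Stratum 1 (Non-smokers): n = 3587; a·d/n = 2191·305/3587 = 186.2991; b·c/n = 905·186/3587 = 46.9278
Stratum 2 (Smokers): n = 4224; a·d/n = 724·807/4224 = 138.3210; b·c/n = 2652·41/4224 = 25.7415
OR_MH = (186.2991 + 138.3210) / (46.9278 + 25.7415) = 324.6202 / 72.6693 = 4.46709

4.467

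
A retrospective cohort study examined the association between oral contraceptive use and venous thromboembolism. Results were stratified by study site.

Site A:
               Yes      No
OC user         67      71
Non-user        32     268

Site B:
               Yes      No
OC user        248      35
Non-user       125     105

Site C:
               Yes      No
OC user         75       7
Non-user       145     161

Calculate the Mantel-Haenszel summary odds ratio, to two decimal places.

OR_MH = Σ(aᵢdᵢ/nᵢ) / Σ(bᵢcᵢ/nᵢ), where nᵢ is the stratum total.
Stratum 1 (Site A): n = 438; a·d/n = 67·268/438 = 40.9954; b·c/n = 71·32/438 = 5.1872
Stratum 2 (Site B): n = 513; a·d/n = 248·105/513 = 50.7602; b·c/n = 35·125/513 = 8.5283
Stratum 3 (Site C): n = 388; a·d/n = 75·161/388 = 31.1211; b·c/n = 7·145/388 = 2.6160
OR_MH = (40.9954 + 50.7602 + 31.1211) / (5.1872 + 8.5283 + 2.6160) = 122.8768 / 16.3315 = 7.52393

7.52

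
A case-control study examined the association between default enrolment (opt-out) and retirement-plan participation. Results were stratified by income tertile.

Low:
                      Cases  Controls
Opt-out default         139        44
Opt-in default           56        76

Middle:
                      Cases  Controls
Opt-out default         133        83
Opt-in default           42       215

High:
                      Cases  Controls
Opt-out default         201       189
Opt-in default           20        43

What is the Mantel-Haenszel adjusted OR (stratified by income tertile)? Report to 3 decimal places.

4.804

OR_MH = Σ(aᵢdᵢ/nᵢ) / Σ(bᵢcᵢ/nᵢ), where nᵢ is the stratum total.
Stratum 1 (Low): n = 315; a·d/n = 139·76/315 = 33.5365; b·c/n = 44·56/315 = 7.8222
Stratum 2 (Middle): n = 473; a·d/n = 133·215/473 = 60.4545; b·c/n = 83·42/473 = 7.3700
Stratum 3 (High): n = 453; a·d/n = 201·43/453 = 19.0795; b·c/n = 189·20/453 = 8.3444
OR_MH = (33.5365 + 60.4545 + 19.0795) / (7.8222 + 7.3700 + 8.3444) = 113.0705 / 23.5366 = 4.80404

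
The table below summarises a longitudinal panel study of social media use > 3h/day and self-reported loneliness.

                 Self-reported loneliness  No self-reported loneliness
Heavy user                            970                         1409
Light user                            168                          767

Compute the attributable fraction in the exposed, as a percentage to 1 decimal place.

Cells: a = 970, b = 1409, c = 168, d = 767.
Risk in exposed = 970/2379 = 0.40773; risk in unexposed = 168/935 = 0.17968.
RR = 0.40773/0.17968 = 2.26924
AR% = (RR − 1)/RR × 100 = (2.26924 − 1)/2.26924 × 100 = 55.9323%

55.9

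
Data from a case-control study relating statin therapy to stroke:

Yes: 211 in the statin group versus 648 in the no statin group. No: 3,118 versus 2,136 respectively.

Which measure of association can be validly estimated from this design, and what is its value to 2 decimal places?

0.22

From the description: a = 211, b = 3118, c = 648, d = 2136.
This is a case-control study: participants were sampled on outcome status, so risks in the source population cannot be estimated directly — relative risk is not valid here. The odds ratio is the appropriate measure.
OR = (a·d)/(b·c) = (211 × 2136) / (3118 × 648) = 450696 / 2020464 = 0.22307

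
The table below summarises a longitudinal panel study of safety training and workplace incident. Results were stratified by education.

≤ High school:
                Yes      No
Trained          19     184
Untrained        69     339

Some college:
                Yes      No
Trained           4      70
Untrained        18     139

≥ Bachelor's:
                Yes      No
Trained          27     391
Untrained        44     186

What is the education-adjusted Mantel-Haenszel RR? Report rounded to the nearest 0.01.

RR_MH = Σ(aᵢ·n₀ᵢ/nᵢ) / Σ(cᵢ·n₁ᵢ/nᵢ), with n₁ᵢ = aᵢ+bᵢ (exposed), n₀ᵢ = cᵢ+dᵢ (unexposed), nᵢ = n₁ᵢ+n₀ᵢ.
Stratum 1 (≤ High school): n₁ = 203, n₀ = 408, n = 611; a·n₀/n = 19·408/611 = 12.6874; c·n₁/n = 69·203/611 = 22.9247
Stratum 2 (Some college): n₁ = 74, n₀ = 157, n = 231; a·n₀/n = 4·157/231 = 2.7186; c·n₁/n = 18·74/231 = 5.7662
Stratum 3 (≥ Bachelor's): n₁ = 418, n₀ = 230, n = 648; a·n₀/n = 27·230/648 = 9.5833; c·n₁/n = 44·418/648 = 28.3827
RR_MH = (12.6874 + 2.7186 + 9.5833) / (22.9247 + 5.7662 + 28.3827) = 24.9893 / 57.0737 = 0.43784

0.44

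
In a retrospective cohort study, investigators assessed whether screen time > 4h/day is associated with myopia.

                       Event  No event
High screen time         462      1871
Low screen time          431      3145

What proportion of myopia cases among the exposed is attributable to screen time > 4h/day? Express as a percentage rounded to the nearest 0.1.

Cells: a = 462, b = 1871, c = 431, d = 3145.
Risk in exposed = 462/2333 = 0.19803; risk in unexposed = 431/3576 = 0.12053.
RR = 0.19803/0.12053 = 1.64304
AR% = (RR − 1)/RR × 100 = (1.64304 − 1)/1.64304 × 100 = 39.1371%

39.1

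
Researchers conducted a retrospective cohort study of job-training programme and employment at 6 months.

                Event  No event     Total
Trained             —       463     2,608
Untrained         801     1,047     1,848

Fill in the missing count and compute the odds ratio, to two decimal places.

6.06

The missing cell is in the exposed row: 2608 − 463 = 2145.
So a = 2145, b = 463, c = 801, d = 1047.
OR = (a·d)/(b·c) = (2145 × 1047) / (463 × 801) = 2245815 / 370863 = 6.05565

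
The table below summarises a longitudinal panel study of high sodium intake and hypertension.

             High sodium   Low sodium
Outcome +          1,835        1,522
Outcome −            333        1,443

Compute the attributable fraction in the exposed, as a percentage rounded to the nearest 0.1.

Reading the table with exposure as columns: a = 1835 (High sodium, case), b = 333 (High sodium, non-case), c = 1522 (Low sodium, case), d = 1443.
Risk in exposed = 1835/2168 = 0.84640; risk in unexposed = 1522/2965 = 0.51332.
RR = 0.84640/0.51332 = 1.64887
AR% = (RR − 1)/RR × 100 = (1.64887 − 1)/1.64887 × 100 = 39.3525%

39.4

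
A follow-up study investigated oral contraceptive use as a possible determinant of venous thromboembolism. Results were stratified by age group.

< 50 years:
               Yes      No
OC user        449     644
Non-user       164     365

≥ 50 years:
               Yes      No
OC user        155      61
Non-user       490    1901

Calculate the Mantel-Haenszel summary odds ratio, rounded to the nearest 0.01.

OR_MH = Σ(aᵢdᵢ/nᵢ) / Σ(bᵢcᵢ/nᵢ), where nᵢ is the stratum total.
Stratum 1 (< 50 years): n = 1622; a·d/n = 449·365/1622 = 101.0388; b·c/n = 644·164/1622 = 65.1147
Stratum 2 (≥ 50 years): n = 2607; a·d/n = 155·1901/2607 = 113.0245; b·c/n = 61·490/2607 = 11.4653
OR_MH = (101.0388 + 113.0245) / (65.1147 + 11.4653) = 214.0634 / 76.5800 = 2.79529

2.80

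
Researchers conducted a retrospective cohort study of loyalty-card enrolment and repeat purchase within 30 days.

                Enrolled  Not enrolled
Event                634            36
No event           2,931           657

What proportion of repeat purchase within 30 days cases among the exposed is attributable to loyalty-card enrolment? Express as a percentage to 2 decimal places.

70.79

Reading the table with exposure as columns: a = 634 (Enrolled, case), b = 2931 (Enrolled, non-case), c = 36 (Not enrolled, case), d = 657.
Risk in exposed = 634/3565 = 0.17784; risk in unexposed = 36/693 = 0.05195.
RR = 0.17784/0.05195 = 3.42342
AR% = (RR − 1)/RR × 100 = (3.42342 − 1)/3.42342 × 100 = 70.7895%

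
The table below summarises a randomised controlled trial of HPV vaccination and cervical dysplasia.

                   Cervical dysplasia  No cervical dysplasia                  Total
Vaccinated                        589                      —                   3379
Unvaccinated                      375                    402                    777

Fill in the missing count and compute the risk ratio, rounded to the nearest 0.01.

The missing cell is in the exposed row: 3379 − 589 = 2790.
So a = 589, b = 2790, c = 375, d = 402.
RR = [a/(a+b)] / [c/(c+d)] = (589/3379) / (375/777) = 0.17431/0.48263 = 0.36117

0.36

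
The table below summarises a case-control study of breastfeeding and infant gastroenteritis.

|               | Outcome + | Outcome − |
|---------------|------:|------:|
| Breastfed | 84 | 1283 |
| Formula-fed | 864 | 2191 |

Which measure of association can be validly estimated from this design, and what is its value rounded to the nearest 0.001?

0.166

Cells: a = 84, b = 1283, c = 864, d = 2191.
This is a case-control study: participants were sampled on outcome status, so risks in the source population cannot be estimated directly — relative risk is not valid here. The odds ratio is the appropriate measure.
OR = (a·d)/(b·c) = (84 × 2191) / (1283 × 864) = 184044 / 1108512 = 0.16603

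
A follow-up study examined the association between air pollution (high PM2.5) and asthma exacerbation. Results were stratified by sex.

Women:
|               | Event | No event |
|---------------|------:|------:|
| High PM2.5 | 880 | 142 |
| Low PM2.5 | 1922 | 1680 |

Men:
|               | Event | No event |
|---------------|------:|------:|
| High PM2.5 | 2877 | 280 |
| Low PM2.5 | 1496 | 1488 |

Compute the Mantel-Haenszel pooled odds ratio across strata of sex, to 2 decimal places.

OR_MH = Σ(aᵢdᵢ/nᵢ) / Σ(bᵢcᵢ/nᵢ), where nᵢ is the stratum total.
Stratum 1 (Women): n = 4624; a·d/n = 880·1680/4624 = 319.7232; b·c/n = 142·1922/4624 = 59.0234
Stratum 2 (Men): n = 6141; a·d/n = 2877·1488/6141 = 697.1138; b·c/n = 280·1496/6141 = 68.2104
OR_MH = (319.7232 + 697.1138) / (59.0234 + 68.2104) = 1016.8370 / 127.2337 = 7.99188

7.99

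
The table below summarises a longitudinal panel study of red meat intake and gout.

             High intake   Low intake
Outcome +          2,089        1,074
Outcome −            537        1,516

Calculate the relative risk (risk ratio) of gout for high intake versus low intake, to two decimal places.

Reading the table with exposure as columns: a = 2089 (High intake, case), b = 537 (High intake, non-case), c = 1074 (Low intake, case), d = 1516.
Risk in exposed = 2089/2626 = 0.79551; risk in unexposed = 1074/2590 = 0.41467.
RR = 0.79551 / 0.41467 = 1.91840
The risk among the exposed is 1.92 times that among the unexposed.

1.92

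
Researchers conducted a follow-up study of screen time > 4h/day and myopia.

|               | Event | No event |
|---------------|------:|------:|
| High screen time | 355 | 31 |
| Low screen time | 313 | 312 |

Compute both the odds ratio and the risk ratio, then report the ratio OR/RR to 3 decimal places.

6.216

Cells: a = 355, b = 31, c = 313, d = 312.
OR = (355·312)/(31·313) = 110760/9703 = 11.41503
Risk in exposed = 355/386 = 0.91969; risk in unexposed = 313/625 = 0.50080; RR = 1.83644
OR/RR = 11.41503 / 1.83644 = 6.21585
The outcome is not rare, so the OR lies further from 1 than the RR.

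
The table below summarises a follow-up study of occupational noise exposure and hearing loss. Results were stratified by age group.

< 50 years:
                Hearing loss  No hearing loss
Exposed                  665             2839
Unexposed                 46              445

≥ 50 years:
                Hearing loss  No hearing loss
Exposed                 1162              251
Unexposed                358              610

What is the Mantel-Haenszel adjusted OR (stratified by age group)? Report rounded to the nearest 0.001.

OR_MH = Σ(aᵢdᵢ/nᵢ) / Σ(bᵢcᵢ/nᵢ), where nᵢ is the stratum total.
Stratum 1 (< 50 years): n = 3995; a·d/n = 665·445/3995 = 74.0738; b·c/n = 2839·46/3995 = 32.6894
Stratum 2 (≥ 50 years): n = 2381; a·d/n = 1162·610/2381 = 297.6984; b·c/n = 251·358/2381 = 37.7396
OR_MH = (74.0738 + 297.6984) / (32.6894 + 37.7396) = 371.7723 / 70.4290 = 5.27868

5.279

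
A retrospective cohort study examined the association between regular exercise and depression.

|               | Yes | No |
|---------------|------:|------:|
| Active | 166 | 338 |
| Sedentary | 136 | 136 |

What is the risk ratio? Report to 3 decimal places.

0.659

Cells: a = 166, b = 338, c = 136, d = 136.
Risk in exposed = 166/504 = 0.32937; risk in unexposed = 136/272 = 0.50000.
RR = 0.32937 / 0.50000 = 0.65873
The risk is 34% lower among the exposed than among the unexposed.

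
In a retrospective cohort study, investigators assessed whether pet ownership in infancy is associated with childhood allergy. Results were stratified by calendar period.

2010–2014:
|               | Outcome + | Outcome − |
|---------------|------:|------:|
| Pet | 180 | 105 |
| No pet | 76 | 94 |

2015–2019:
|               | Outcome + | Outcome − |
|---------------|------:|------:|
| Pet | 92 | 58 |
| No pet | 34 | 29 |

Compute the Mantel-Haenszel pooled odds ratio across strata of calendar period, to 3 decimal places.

OR_MH = Σ(aᵢdᵢ/nᵢ) / Σ(bᵢcᵢ/nᵢ), where nᵢ is the stratum total.
Stratum 1 (2010–2014): n = 455; a·d/n = 180·94/455 = 37.1868; b·c/n = 105·76/455 = 17.5385
Stratum 2 (2015–2019): n = 213; a·d/n = 92·29/213 = 12.5258; b·c/n = 58·34/213 = 9.2582
OR_MH = (37.1868 + 12.5258) / (17.5385 + 9.2582) = 49.7126 / 26.7967 = 1.85518

1.855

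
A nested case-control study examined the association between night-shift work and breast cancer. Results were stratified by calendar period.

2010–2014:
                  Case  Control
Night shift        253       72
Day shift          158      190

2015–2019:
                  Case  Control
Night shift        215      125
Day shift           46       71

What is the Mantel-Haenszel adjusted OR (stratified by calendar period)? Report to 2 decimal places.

3.56

OR_MH = Σ(aᵢdᵢ/nᵢ) / Σ(bᵢcᵢ/nᵢ), where nᵢ is the stratum total.
Stratum 1 (2010–2014): n = 673; a·d/n = 253·190/673 = 71.4264; b·c/n = 72·158/673 = 16.9034
Stratum 2 (2015–2019): n = 457; a·d/n = 215·71/457 = 33.4026; b·c/n = 125·46/457 = 12.5821
OR_MH = (71.4264 + 33.4026) / (16.9034 + 12.5821) = 104.8291 / 29.4855 = 3.55528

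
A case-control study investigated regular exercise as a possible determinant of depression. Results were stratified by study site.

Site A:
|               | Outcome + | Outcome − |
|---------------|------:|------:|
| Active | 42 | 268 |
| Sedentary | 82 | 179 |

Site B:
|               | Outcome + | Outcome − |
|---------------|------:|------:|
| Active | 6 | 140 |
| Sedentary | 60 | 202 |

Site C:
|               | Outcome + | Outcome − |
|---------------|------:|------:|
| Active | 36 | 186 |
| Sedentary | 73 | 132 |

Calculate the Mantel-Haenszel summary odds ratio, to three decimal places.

0.300

OR_MH = Σ(aᵢdᵢ/nᵢ) / Σ(bᵢcᵢ/nᵢ), where nᵢ is the stratum total.
Stratum 1 (Site A): n = 571; a·d/n = 42·179/571 = 13.1664; b·c/n = 268·82/571 = 38.4869
Stratum 2 (Site B): n = 408; a·d/n = 6·202/408 = 2.9706; b·c/n = 140·60/408 = 20.5882
Stratum 3 (Site C): n = 427; a·d/n = 36·132/427 = 11.1288; b·c/n = 186·73/427 = 31.7986
OR_MH = (13.1664 + 2.9706 + 11.1288) / (38.4869 + 20.5882 + 31.7986) = 27.2658 / 90.8737 = 0.30004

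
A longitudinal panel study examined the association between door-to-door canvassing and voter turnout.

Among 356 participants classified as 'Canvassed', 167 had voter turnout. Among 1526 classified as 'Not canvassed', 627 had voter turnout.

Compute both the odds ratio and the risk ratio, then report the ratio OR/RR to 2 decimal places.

1.11

From the description: a = 167, b = 189, c = 627, d = 899.
OR = (167·899)/(189·627) = 150133/118503 = 1.26691
Risk in exposed = 167/356 = 0.46910; risk in unexposed = 627/1526 = 0.41088; RR = 1.14170
OR/RR = 1.26691 / 1.14170 = 1.10967
The outcome is not rare, so the OR lies further from 1 than the RR.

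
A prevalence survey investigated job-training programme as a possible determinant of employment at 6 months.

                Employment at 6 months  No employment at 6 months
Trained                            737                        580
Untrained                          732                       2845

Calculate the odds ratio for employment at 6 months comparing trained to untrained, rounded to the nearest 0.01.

4.94

Cells: a = 737, b = 580, c = 732, d = 2845.
OR = (a·d)/(b·c) = (737 × 2845) / (580 × 732) = 2096765 / 424560 = 4.93868
The odds of employment at 6 months are about 4.94 times as high in the trained group.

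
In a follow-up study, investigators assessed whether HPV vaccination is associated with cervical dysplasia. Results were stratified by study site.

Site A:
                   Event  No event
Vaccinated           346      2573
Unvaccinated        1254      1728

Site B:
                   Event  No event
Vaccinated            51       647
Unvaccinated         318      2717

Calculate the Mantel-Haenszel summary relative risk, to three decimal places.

RR_MH = Σ(aᵢ·n₀ᵢ/nᵢ) / Σ(cᵢ·n₁ᵢ/nᵢ), with n₁ᵢ = aᵢ+bᵢ (exposed), n₀ᵢ = cᵢ+dᵢ (unexposed), nᵢ = n₁ᵢ+n₀ᵢ.
Stratum 1 (Site A): n₁ = 2919, n₀ = 2982, n = 5901; a·n₀/n = 346·2982/5901 = 174.8470; c·n₁/n = 1254·2919/5901 = 620.3060
Stratum 2 (Site B): n₁ = 698, n₀ = 3035, n = 3733; a·n₀/n = 51·3035/3733 = 41.4640; c·n₁/n = 318·698/3733 = 59.4600
RR_MH = (174.8470 + 41.4640) / (620.3060 + 59.4600) = 216.3109 / 679.7660 = 0.31821

0.318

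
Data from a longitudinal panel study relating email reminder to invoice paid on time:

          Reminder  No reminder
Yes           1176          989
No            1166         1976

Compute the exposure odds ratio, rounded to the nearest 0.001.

2.015

Reading the table with exposure as columns: a = 1176 (Reminder, case), b = 1166 (Reminder, non-case), c = 989 (No reminder, case), d = 1976.
OR = (a·d)/(b·c) = (1176 × 1976) / (1166 × 989) = 2323776 / 1153174 = 2.01511
The odds of invoice paid on time are about 2.02 times as high in the reminder group.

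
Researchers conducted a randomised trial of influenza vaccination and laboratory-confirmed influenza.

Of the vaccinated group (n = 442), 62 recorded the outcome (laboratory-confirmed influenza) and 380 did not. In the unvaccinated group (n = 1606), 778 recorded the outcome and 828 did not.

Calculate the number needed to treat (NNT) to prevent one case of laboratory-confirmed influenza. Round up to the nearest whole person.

3

Risk in treated group = 62/442 = 0.14027; risk in control = 778/1606 = 0.48443.
Absolute risk reduction = 0.48443 − 0.14027 = 0.34416
NNT = 1 / ARR = 1 / 0.34416 = 2.906 → round up → 3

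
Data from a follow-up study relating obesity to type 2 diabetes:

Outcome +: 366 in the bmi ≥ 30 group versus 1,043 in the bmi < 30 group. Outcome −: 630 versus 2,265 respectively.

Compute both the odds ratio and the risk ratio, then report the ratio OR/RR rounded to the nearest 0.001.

1.082

From the description: a = 366, b = 630, c = 1043, d = 2265.
OR = (366·2265)/(630·1043) = 828990/657090 = 1.26161
Risk in exposed = 366/996 = 0.36747; risk in unexposed = 1043/3308 = 0.31530; RR = 1.16547
OR/RR = 1.26161 / 1.16547 = 1.08248
The outcome is not rare, so the OR lies further from 1 than the RR.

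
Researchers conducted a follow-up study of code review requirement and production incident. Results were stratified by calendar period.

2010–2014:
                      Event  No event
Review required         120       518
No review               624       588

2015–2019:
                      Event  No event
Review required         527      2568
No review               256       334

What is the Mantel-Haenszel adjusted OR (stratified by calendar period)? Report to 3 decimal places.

0.243

OR_MH = Σ(aᵢdᵢ/nᵢ) / Σ(bᵢcᵢ/nᵢ), where nᵢ is the stratum total.
Stratum 1 (2010–2014): n = 1850; a·d/n = 120·588/1850 = 38.1405; b·c/n = 518·624/1850 = 174.7200
Stratum 2 (2015–2019): n = 3685; a·d/n = 527·334/3685 = 47.7661; b·c/n = 2568·256/3685 = 178.4011
OR_MH = (38.1405 + 47.7661) / (174.7200 + 178.4011) = 85.9066 / 353.1211 = 0.24328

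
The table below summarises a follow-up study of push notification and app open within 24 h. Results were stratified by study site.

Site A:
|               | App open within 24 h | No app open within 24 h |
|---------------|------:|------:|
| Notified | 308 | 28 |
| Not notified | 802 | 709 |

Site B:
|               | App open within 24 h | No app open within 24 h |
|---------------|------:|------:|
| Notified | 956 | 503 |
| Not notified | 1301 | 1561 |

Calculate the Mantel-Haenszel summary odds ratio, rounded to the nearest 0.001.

OR_MH = Σ(aᵢdᵢ/nᵢ) / Σ(bᵢcᵢ/nᵢ), where nᵢ is the stratum total.
Stratum 1 (Site A): n = 1847; a·d/n = 308·709/1847 = 118.2306; b·c/n = 28·802/1847 = 12.1581
Stratum 2 (Site B): n = 4321; a·d/n = 956·1561/4321 = 345.3636; b·c/n = 503·1301/4321 = 151.4471
OR_MH = (118.2306 + 345.3636) / (12.1581 + 151.4471) = 463.5942 / 163.6052 = 2.83362

2.834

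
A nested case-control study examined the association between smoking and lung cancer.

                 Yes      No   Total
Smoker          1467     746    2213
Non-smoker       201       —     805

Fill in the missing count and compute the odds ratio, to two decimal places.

5.91

The missing cell is in the unexposed row: 805 − 201 = 604.
So a = 1467, b = 746, c = 201, d = 604.
OR = (a·d)/(b·c) = (1467 × 604) / (746 × 201) = 886068 / 149946 = 5.90925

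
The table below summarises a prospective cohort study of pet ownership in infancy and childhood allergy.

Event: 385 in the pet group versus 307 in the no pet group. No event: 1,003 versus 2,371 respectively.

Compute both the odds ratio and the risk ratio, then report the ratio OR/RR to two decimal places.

1.23

From the description: a = 385, b = 1003, c = 307, d = 2371.
OR = (385·2371)/(1003·307) = 912835/307921 = 2.96451
Risk in exposed = 385/1388 = 0.27738; risk in unexposed = 307/2678 = 0.11464; RR = 2.41960
OR/RR = 2.96451 / 2.41960 = 1.22521
The outcome is not rare, so the OR lies further from 1 than the RR.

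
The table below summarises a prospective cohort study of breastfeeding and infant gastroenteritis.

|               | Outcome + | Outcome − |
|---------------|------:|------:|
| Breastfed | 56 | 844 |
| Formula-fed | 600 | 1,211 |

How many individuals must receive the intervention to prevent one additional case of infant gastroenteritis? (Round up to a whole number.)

4

Risk in treated group = 56/900 = 0.06222; risk in control = 600/1811 = 0.33131.
Absolute risk reduction = 0.33131 − 0.06222 = 0.26909
NNT = 1 / ARR = 1 / 0.26909 = 3.716 → round up → 4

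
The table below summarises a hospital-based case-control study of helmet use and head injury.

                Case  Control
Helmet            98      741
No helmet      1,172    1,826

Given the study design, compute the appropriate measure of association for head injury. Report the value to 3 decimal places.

0.206

Cells: a = 98, b = 741, c = 1172, d = 1826.
This is a hospital-based case-control study: participants were sampled on outcome status, so risks in the source population cannot be estimated directly — relative risk is not valid here. The odds ratio is the appropriate measure.
OR = (a·d)/(b·c) = (98 × 1826) / (741 × 1172) = 178948 / 868452 = 0.20605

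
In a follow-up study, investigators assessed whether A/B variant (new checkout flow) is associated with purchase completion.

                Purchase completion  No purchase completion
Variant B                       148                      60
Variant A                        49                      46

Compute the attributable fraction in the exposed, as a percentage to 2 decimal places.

27.51

Cells: a = 148, b = 60, c = 49, d = 46.
Risk in exposed = 148/208 = 0.71154; risk in unexposed = 49/95 = 0.51579.
RR = 0.71154/0.51579 = 1.37951
AR% = (RR − 1)/RR × 100 = (1.37951 − 1)/1.37951 × 100 = 27.5107%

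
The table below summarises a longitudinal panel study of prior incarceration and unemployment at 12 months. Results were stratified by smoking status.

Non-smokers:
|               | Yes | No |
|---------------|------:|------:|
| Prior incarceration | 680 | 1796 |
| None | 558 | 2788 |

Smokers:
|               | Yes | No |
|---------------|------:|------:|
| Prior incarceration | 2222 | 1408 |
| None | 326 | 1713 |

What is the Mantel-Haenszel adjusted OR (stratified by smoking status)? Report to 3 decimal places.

OR_MH = Σ(aᵢdᵢ/nᵢ) / Σ(bᵢcᵢ/nᵢ), where nᵢ is the stratum total.
Stratum 1 (Non-smokers): n = 5822; a·d/n = 680·2788/5822 = 325.6338; b·c/n = 1796·558/5822 = 172.1347
Stratum 2 (Smokers): n = 5669; a·d/n = 2222·1713/5669 = 671.4211; b·c/n = 1408·326/5669 = 80.9681
OR_MH = (325.6338 + 671.4211) / (172.1347 + 80.9681) = 997.0549 / 253.1027 = 3.93933

3.939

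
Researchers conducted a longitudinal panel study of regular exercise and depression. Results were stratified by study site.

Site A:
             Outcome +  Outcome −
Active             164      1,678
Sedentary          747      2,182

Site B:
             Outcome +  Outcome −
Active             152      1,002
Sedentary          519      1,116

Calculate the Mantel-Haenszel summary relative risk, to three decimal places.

0.377

RR_MH = Σ(aᵢ·n₀ᵢ/nᵢ) / Σ(cᵢ·n₁ᵢ/nᵢ), with n₁ᵢ = aᵢ+bᵢ (exposed), n₀ᵢ = cᵢ+dᵢ (unexposed), nᵢ = n₁ᵢ+n₀ᵢ.
Stratum 1 (Site A): n₁ = 1842, n₀ = 2929, n = 4771; a·n₀/n = 164·2929/4771 = 100.6825; c·n₁/n = 747·1842/4771 = 288.4037
Stratum 2 (Site B): n₁ = 1154, n₀ = 1635, n = 2789; a·n₀/n = 152·1635/2789 = 89.1072; c·n₁/n = 519·1154/2789 = 214.7458
RR_MH = (100.6825 + 89.1072) / (288.4037 + 214.7458) = 189.7897 / 503.1495 = 0.37720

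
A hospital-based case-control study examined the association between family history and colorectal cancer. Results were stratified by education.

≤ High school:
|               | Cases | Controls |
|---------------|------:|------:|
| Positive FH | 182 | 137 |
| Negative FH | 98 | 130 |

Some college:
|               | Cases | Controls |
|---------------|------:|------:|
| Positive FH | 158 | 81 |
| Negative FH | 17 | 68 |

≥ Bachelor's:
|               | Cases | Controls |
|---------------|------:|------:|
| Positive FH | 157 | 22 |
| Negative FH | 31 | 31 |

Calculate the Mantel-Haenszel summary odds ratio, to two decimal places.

OR_MH = Σ(aᵢdᵢ/nᵢ) / Σ(bᵢcᵢ/nᵢ), where nᵢ is the stratum total.
Stratum 1 (≤ High school): n = 547; a·d/n = 182·130/547 = 43.2541; b·c/n = 137·98/547 = 24.5448
Stratum 2 (Some college): n = 324; a·d/n = 158·68/324 = 33.1605; b·c/n = 81·17/324 = 4.2500
Stratum 3 (≥ Bachelor's): n = 241; a·d/n = 157·31/241 = 20.1950; b·c/n = 22·31/241 = 2.8299
OR_MH = (43.2541 + 33.1605 + 20.1950) / (24.5448 + 4.2500 + 2.8299) = 96.6096 / 31.6247 = 3.05488

3.05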